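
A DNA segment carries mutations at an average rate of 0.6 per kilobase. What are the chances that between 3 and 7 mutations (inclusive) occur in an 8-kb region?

Over the interval, μ = 0.6 × 8 = 4.8 (an 8-kb region = 8 kilobases).
P(3 ≤ N ≤ 7) = Σ_{j=3}^{7} e^(−4.8) · 4.8^j/j! ≈ 0.7441.

0.7441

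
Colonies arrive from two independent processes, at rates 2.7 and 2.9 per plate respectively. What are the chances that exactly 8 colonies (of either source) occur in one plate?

Independent Poisson processes superpose: combined rate λ = 2.7 + 2.9 = 5.6 per plate.
So μ = 5.6.
P(N = 8) = e^(−5.6) · 5.6^8/8! ≈ 0.0887.

0.0887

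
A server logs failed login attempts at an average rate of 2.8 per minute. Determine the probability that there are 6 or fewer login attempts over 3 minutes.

0.2670

Over the interval, μ = 2.8 × 3 = 8.4 (3 minutes).
P(N ≤ 6) = Σ_{j=0}^{6} e^(−μ) μ^j/j! ≈ 0.2670.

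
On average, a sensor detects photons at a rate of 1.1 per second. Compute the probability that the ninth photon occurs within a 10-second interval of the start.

0.7680

Over the interval, μ = 1.1 × 10 = 11 (a 10-second interval = 10 seconds).
The ninth arrival falls in the interval iff at least 9 events occur there: P(S_9 ≤ t) = P(N ≥ 9) = 1 − P(N ≤ 8) ≈ 0.7680.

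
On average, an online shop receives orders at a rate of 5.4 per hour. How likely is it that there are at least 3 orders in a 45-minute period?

0.7691

Over the interval, μ = 5.4 × 0.75 = 4.05 (a 45-minute period = 0.75 hours).
P(N ≥ 3) = 1 − P(N ≤ 2) = 1 − Σ_{j=0}^{2} e^(−μ) μ^j/j! ≈ 0.7691.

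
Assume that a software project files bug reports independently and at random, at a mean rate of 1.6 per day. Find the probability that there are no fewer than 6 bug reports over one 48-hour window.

0.1054

Over the interval, μ = 1.6 × 2 = 3.2 (a 48-hour window = 2 days).
P(N ≥ 6) = 1 − P(N ≤ 5) = 1 − Σ_{j=0}^{5} e^(−μ) μ^j/j! ≈ 0.1054.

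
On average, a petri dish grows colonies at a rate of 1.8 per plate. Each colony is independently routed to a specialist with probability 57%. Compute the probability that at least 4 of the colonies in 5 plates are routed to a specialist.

0.7528

Thinning: the colonies that are routed to a specialist themselves form a Poisson process with rate 0.57 × 1.8 = 1.026 per plate.
Over the interval, μ = 1.026 × 5 = 5.13 (5 plates).
P(N ≥ 4) = 1 − P(N ≤ 3) ≈ 0.7528.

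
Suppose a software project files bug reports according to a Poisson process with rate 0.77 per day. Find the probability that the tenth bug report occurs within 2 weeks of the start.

0.6351

Over the interval, μ = 0.77 × 14 = 10.78 (2 weeks = 14 days).
The tenth arrival falls in the interval iff at least 10 events occur there: P(S_10 ≤ t) = P(N ≥ 10) = 1 − P(N ≤ 9) ≈ 0.6351.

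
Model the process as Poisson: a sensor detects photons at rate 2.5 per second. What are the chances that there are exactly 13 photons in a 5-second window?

Over the interval, μ = 2.5 × 5 = 12.5 (a 5-second window = 5 seconds).
P(N = 13) = e^(−μ) μ^13/13! = e^(−12.5) · 12.5^13/6227020800 ≈ 0.1089.

0.1089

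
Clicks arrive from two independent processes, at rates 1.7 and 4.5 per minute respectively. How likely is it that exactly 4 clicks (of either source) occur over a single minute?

0.1249

Independent Poisson processes superpose: combined rate λ = 1.7 + 4.5 = 6.2 per minute.
So μ = 6.2.
P(N = 4) = e^(−6.2) · 6.2^4/4! ≈ 0.1249.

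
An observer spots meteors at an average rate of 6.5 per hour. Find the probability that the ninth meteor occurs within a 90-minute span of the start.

0.6383

Over the interval, μ = 6.5 × 1.5 = 9.75 (a 90-minute span = 1.5 hours).
The ninth arrival falls in the interval iff at least 9 events occur there: P(S_9 ≤ t) = P(N ≥ 9) = 1 − P(N ≤ 8) ≈ 0.6383.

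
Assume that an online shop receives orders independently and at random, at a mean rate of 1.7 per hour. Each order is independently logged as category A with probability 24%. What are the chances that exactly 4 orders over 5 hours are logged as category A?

Thinning: the orders that are logged as category A themselves form a Poisson process with rate 0.24 × 1.7 = 0.408 per hour.
Over the interval, μ = 0.408 × 5 = 2.04 (5 hours).
P(N = 4) = e^(−2.04) · 2.04^4/4! ≈ 0.0938.

0.0938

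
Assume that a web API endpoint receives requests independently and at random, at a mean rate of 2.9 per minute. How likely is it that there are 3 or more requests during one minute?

0.5540

With mean μ = 2.9 per minute,
P(N ≥ 3) = 1 − P(N ≤ 2) = 1 − Σ_{j=0}^{2} e^(−μ) μ^j/j! ≈ 0.5540.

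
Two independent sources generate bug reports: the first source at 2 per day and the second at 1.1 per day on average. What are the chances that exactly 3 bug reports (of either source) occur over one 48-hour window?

0.0806

Independent Poisson processes superpose: combined rate λ = 2 + 1.1 = 3.1 per day.
Over the interval, μ = 3.1 × 2 = 6.2 (a 48-hour window = 2 days).
P(N = 3) = e^(−6.2) · 6.2^3/3! ≈ 0.0806.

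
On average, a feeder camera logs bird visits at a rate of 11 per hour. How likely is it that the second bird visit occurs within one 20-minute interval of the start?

0.8807

Over the interval, μ = 11 × 1/3 ≈ 3.66667 (a 20-minute interval = 1/3 hours).
The second arrival falls in the interval iff at least 2 events occur there: P(S_2 ≤ t) = P(N ≥ 2) = 1 − P(N ≤ 1) ≈ 0.8807.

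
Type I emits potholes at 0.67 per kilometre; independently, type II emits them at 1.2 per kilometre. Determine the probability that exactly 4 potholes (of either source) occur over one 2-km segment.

0.1936

Independent Poisson processes superpose: combined rate λ = 0.67 + 1.2 = 1.87 per kilometre.
Over the interval, μ = 1.87 × 2 = 3.74 (a 2-km segment = 2 kilometres).
P(N = 4) = e^(−3.74) · 3.74^4/4! ≈ 0.1936.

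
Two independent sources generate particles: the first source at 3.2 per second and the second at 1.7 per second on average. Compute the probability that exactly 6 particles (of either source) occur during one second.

0.1432

Independent Poisson processes superpose: combined rate λ = 3.2 + 1.7 = 4.9 per second.
So μ = 4.9.
P(N = 6) = e^(−4.9) · 4.9^6/6! ≈ 0.1432.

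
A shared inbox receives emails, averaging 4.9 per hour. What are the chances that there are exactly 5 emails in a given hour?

0.1753

With mean μ = 4.9 per hour,
P(N = 5) = e^(−μ) μ^5/5! = e^(−4.9) · 4.9^5/120 ≈ 0.1753.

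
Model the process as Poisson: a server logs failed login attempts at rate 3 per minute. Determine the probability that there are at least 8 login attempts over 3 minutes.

Over the interval, μ = 3 × 3 = 9 (3 minutes).
P(N ≥ 8) = 1 − P(N ≤ 7) = 1 − Σ_{j=0}^{7} e^(−μ) μ^j/j! ≈ 0.6761.

0.6761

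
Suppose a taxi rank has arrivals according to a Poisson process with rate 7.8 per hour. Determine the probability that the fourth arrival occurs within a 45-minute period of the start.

Over the interval, μ = 7.8 × 0.75 = 5.85 (a 45-minute period = 0.75 hours).
The fourth arrival falls in the interval iff at least 4 events occur there: P(S_4 ≤ t) = P(N ≥ 4) = 1 − P(N ≤ 3) ≈ 0.8349.

0.8349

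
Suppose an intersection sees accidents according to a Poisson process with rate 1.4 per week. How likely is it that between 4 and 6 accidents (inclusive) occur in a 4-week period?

Over the interval, μ = 1.4 × 4 = 5.6 (a 4-week period = 4 weeks).
P(4 ≤ N ≤ 6) = Σ_{j=4}^{6} e^(−5.6) · 5.6^j/j! ≈ 0.4796.

0.4796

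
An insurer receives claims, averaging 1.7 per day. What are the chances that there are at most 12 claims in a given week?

Over the interval, μ = 1.7 × 7 = 11.9 (a week = 7 days).
P(N ≤ 12) = Σ_{j=0}^{12} e^(−μ) μ^j/j! ≈ 0.5874.

0.5874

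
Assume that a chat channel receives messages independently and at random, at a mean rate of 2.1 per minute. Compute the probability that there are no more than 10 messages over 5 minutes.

Over the interval, μ = 2.1 × 5 = 10.5 (5 minutes).
P(N ≤ 10) = Σ_{j=0}^{10} e^(−μ) μ^j/j! ≈ 0.5207.

0.5207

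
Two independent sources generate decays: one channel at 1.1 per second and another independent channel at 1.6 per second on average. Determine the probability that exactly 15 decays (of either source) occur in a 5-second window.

Independent Poisson processes superpose: combined rate λ = 1.1 + 1.6 = 2.7 per second.
Over the interval, μ = 2.7 × 5 = 13.5 (a 5-second window = 5 seconds).
P(N = 15) = e^(−13.5) · 13.5^15/15! ≈ 0.0945.

0.0945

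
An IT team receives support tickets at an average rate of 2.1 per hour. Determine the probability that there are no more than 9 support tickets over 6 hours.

0.1939

Over the interval, μ = 2.1 × 6 = 12.6 (6 hours).
P(N ≤ 9) = Σ_{j=0}^{9} e^(−μ) μ^j/j! ≈ 0.1939.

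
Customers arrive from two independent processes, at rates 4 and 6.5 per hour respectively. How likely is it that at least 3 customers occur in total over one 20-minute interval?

0.6792

Independent Poisson processes superpose: combined rate λ = 4 + 6.5 = 10.5 per hour.
Over the interval, μ = 10.5 × 1/3 = 3.5 (a 20-minute interval = 1/3 hours).
P(N ≥ 3) = 1 − P(N ≤ 2) ≈ 0.6792.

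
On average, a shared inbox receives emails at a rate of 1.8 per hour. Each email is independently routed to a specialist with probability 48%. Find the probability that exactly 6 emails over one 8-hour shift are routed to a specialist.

0.1508

Thinning: the emails that are routed to a specialist themselves form a Poisson process with rate 0.48 × 1.8 = 0.864 per hour.
Over the interval, μ = 0.864 × 8 = 6.912 (an 8-hour shift = 8 hours).
P(N = 6) = e^(−6.912) · 6.912^6/6! ≈ 0.1508.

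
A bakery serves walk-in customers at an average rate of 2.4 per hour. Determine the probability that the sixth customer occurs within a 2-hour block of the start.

Over the interval, μ = 2.4 × 2 = 4.8 (a 2-hour block = 2 hours).
The sixth arrival falls in the interval iff at least 6 events occur there: P(S_6 ≤ t) = P(N ≥ 6) = 1 − P(N ≤ 5) ≈ 0.3490.

0.3490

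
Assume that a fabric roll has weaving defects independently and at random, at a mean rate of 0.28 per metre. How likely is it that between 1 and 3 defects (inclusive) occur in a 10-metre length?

0.6311

Over the interval, μ = 0.28 × 10 = 2.8 (a 10-metre length = 10 metres).
P(1 ≤ N ≤ 3) = Σ_{j=1}^{3} e^(−2.8) · 2.8^j/j! ≈ 0.6311.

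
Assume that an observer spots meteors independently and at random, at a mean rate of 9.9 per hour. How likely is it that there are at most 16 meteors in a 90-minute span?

0.6785

Over the interval, μ = 9.9 × 1.5 = 14.85 (a 90-minute span = 1.5 hours).
P(N ≤ 16) = Σ_{j=0}^{16} e^(−μ) μ^j/j! ≈ 0.6785.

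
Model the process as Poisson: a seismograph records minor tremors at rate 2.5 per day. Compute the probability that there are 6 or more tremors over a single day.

With mean μ = 2.5 per day,
P(N ≥ 6) = 1 − P(N ≤ 5) = 1 − Σ_{j=0}^{5} e^(−μ) μ^j/j! ≈ 0.0420.

0.0420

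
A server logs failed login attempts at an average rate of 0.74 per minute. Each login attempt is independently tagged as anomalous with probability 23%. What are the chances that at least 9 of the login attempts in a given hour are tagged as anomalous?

0.6905

Thinning: the login attempts that are tagged as anomalous themselves form a Poisson process with rate 0.23 × 0.74 = 0.1702 per minute.
Over the interval, μ = 0.1702 × 60 = 10.212 (an hour = 60 minutes).
P(N ≥ 9) = 1 − P(N ≤ 8) ≈ 0.6905.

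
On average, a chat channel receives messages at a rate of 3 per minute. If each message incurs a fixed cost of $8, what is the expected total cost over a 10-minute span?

E[N] = 3 × 10 = 30 (a 10-minute span = 10 minutes); E[cost] = 30 × $8 = $240.

$240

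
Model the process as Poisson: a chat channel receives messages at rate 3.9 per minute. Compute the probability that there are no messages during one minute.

With mean μ = 3.9 per minute,
P(N = 0) = e^(−μ) μ^0/0! = e^(−3.9) · 3.9^0/1 ≈ 0.0202.

0.0202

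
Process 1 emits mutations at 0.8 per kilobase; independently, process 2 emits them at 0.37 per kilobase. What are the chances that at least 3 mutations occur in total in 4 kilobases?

0.8457

Independent Poisson processes superpose: combined rate λ = 0.8 + 0.37 = 1.17 per kilobase.
Over the interval, μ = 1.17 × 4 = 4.68 (4 kilobases).
P(N ≥ 3) = 1 − P(N ≤ 2) ≈ 0.8457.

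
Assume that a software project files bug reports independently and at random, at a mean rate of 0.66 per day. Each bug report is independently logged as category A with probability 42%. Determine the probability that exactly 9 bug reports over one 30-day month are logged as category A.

Thinning: the bug reports that are logged as category A themselves form a Poisson process with rate 0.42 × 0.66 = 0.2772 per day.
Over the interval, μ = 0.2772 × 30 = 8.316 (a 30-day month = 30 days).
P(N = 9) = e^(−8.316) · 8.316^9/9! ≈ 0.1282.

0.1282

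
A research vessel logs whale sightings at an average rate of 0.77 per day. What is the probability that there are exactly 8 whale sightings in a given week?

0.0806

Over the interval, μ = 0.77 × 7 = 5.39 (a week = 7 days).
P(N = 8) = e^(−μ) μ^8/8! = e^(−5.39) · 5.39^8/40320 ≈ 0.0806.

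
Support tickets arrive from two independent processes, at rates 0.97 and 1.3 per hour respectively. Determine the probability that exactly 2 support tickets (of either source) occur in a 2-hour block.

0.1100

Independent Poisson processes superpose: combined rate λ = 0.97 + 1.3 = 2.27 per hour.
Over the interval, μ = 2.27 × 2 = 4.54 (a 2-hour block = 2 hours).
P(N = 2) = e^(−4.54) · 4.54^2/2! ≈ 0.1100.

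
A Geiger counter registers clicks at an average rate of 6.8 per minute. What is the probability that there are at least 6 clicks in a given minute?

With mean μ = 6.8 per minute,
P(N ≥ 6) = 1 − P(N ≤ 5) = 1 − Σ_{j=0}^{5} e^(−μ) μ^j/j! ≈ 0.6730.

0.6730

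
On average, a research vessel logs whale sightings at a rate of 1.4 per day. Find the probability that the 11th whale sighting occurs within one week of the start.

Over the interval, μ = 1.4 × 7 = 9.8 (a week = 7 days).
The 11th arrival falls in the interval iff at least 11 events occur there: P(S_11 ≤ t) = P(N ≥ 11) = 1 − P(N ≤ 10) ≈ 0.3920.

0.3920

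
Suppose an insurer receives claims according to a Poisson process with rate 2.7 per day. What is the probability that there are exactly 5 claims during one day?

0.0804

With mean μ = 2.7 per day,
P(N = 5) = e^(−μ) μ^5/5! = e^(−2.7) · 2.7^5/120 ≈ 0.0804.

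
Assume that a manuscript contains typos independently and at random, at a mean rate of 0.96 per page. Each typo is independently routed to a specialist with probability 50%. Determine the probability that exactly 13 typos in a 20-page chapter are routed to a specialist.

0.0640

Thinning: the typos that are routed to a specialist themselves form a Poisson process with rate 0.5 × 0.96 = 0.48 per page.
Over the interval, μ = 0.48 × 20 = 9.6 (a 20-page chapter = 20 pages).
P(N = 13) = e^(−9.6) · 9.6^13/13! ≈ 0.0640.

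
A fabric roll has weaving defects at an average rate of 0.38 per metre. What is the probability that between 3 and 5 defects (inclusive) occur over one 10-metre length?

Over the interval, μ = 0.38 × 10 = 3.8 (a 10-metre length = 10 metres).
P(3 ≤ N ≤ 5) = Σ_{j=3}^{5} e^(−3.8) · 3.8^j/j! ≈ 0.5467.

0.5467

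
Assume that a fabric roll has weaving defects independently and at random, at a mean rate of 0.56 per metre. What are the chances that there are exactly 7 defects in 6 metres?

0.0333

Over the interval, μ = 0.56 × 6 = 3.36 (6 metres).
P(N = 7) = e^(−μ) μ^7/7! = e^(−3.36) · 3.36^7/5040 ≈ 0.0333.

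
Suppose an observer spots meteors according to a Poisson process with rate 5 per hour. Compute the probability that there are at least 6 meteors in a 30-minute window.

Over the interval, μ = 5 × 0.5 = 2.5 (a 30-minute window = 0.5 hours).
P(N ≥ 6) = 1 − P(N ≤ 5) = 1 − Σ_{j=0}^{5} e^(−μ) μ^j/j! ≈ 0.0420.

0.0420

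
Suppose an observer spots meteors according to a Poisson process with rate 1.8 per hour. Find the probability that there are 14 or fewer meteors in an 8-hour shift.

0.5281

Over the interval, μ = 1.8 × 8 = 14.4 (an 8-hour shift = 8 hours).
P(N ≤ 14) = Σ_{j=0}^{14} e^(−μ) μ^j/j! ≈ 0.5281.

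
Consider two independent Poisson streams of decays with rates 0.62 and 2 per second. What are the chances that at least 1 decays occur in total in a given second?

Independent Poisson processes superpose: combined rate λ = 0.62 + 2 = 2.62 per second.
So μ = 2.62.
P(N ≥ 1) = 1 − P(N ≤ 0) ≈ 0.9272.

0.9272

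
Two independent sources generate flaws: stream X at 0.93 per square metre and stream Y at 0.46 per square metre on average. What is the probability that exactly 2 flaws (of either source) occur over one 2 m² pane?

0.2397

Independent Poisson processes superpose: combined rate λ = 0.93 + 0.46 = 1.39 per square metre.
Over the interval, μ = 1.39 × 2 = 2.78 (a 2 m² pane = 2 square metres).
P(N = 2) = e^(−2.78) · 2.78^2/2! ≈ 0.2397.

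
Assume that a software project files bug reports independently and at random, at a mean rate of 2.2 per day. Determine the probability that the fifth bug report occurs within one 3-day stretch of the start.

Over the interval, μ = 2.2 × 3 = 6.6 (a 3-day stretch = 3 days).
The fifth arrival falls in the interval iff at least 5 events occur there: P(S_5 ≤ t) = P(N ≥ 5) = 1 − P(N ≤ 4) ≈ 0.7873.

0.7873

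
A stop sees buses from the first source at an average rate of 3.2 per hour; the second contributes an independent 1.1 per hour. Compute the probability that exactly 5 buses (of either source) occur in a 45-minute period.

0.1156

Independent Poisson processes superpose: combined rate λ = 3.2 + 1.1 = 4.3 per hour.
Over the interval, μ = 4.3 × 0.75 = 3.225 (a 45-minute period = 0.75 hours).
P(N = 5) = e^(−3.225) · 3.225^5/5! ≈ 0.1156.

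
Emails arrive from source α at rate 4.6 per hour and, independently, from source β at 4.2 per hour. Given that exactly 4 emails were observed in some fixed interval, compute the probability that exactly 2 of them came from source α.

0.3735

Given the total, each event is independently from source α with probability p = λ_α/(λ_α+λ_β) = 4.6/8.8 ≈ 0.5227.
So K ~ Binomial(4, 4.6/8.8): P(K = 2) = C(4,2) · (4.6/8.8)^2 · (4.2/8.8)^2 ≈ 0.3735.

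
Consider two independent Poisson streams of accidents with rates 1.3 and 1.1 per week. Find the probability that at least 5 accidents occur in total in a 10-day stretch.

Independent Poisson processes superpose: combined rate λ = 1.3 + 1.1 = 2.4 per week.
Over the interval, μ = 2.4 × 10/7 ≈ 3.42857 (a 10-day stretch = 10/7 weeks).
P(N ≥ 5) = 1 − P(N ≤ 4) ≈ 0.2611.

0.2611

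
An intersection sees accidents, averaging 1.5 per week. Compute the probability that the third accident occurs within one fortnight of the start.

0.5768

Over the interval, μ = 1.5 × 2 = 3 (a fortnight = 2 weeks).
The third arrival falls in the interval iff at least 3 events occur there: P(S_3 ≤ t) = P(N ≥ 3) = 1 − P(N ≤ 2) ≈ 0.5768.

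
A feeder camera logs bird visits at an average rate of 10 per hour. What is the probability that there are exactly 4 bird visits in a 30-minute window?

0.1755

Over the interval, μ = 10 × 0.5 = 5 (a 30-minute window = 0.5 hours).
P(N = 4) = e^(−μ) μ^4/4! = e^(−5) · 5^4/24 ≈ 0.1755.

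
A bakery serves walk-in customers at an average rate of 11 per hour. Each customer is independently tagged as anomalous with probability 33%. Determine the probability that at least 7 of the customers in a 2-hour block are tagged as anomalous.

Thinning: the customers that are tagged as anomalous themselves form a Poisson process with rate 0.33 × 11 = 3.63 per hour.
Over the interval, μ = 3.63 × 2 = 7.26 (a 2-hour block = 2 hours).
P(N ≥ 7) = 1 − P(N ≤ 6) ≈ 0.5883.

0.5883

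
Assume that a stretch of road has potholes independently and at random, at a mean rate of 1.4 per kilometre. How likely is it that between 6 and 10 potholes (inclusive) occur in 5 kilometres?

Over the interval, μ = 1.4 × 5 = 7 (5 kilometres).
P(6 ≤ N ≤ 10) = Σ_{j=6}^{10} e^(−7) · 7^j/j! ≈ 0.6008.

0.6008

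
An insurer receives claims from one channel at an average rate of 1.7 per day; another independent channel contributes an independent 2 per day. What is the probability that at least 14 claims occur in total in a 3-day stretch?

0.2281

Independent Poisson processes superpose: combined rate λ = 1.7 + 2 = 3.7 per day.
Over the interval, μ = 3.7 × 3 = 11.1 (a 3-day stretch = 3 days).
P(N ≥ 14) = 1 − P(N ≤ 13) ≈ 0.2281.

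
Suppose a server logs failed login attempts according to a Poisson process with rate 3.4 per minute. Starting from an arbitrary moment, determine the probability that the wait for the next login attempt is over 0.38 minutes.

The wait for the next event is exponential with rate λ = 3.4 per minute.
P(T > 0.38) = e^(−λt) = e^(−3.4 × 0.38) = e^(−1.292) ≈ 0.2747.

0.2747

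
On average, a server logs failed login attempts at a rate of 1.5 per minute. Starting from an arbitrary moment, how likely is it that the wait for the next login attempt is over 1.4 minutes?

0.1225

The wait for the next event is exponential with rate λ = 1.5 per minute.
P(T > 1.4) = e^(−λt) = e^(−1.5 × 1.4) = e^(−2.1) ≈ 0.1225.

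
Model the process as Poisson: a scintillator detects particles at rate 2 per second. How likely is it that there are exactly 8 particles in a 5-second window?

Over the interval, μ = 2 × 5 = 10 (a 5-second window = 5 seconds).
P(N = 8) = e^(−μ) μ^8/8! = e^(−10) · 10^8/40320 ≈ 0.1126.

0.1126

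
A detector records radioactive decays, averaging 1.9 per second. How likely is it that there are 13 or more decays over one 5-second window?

Over the interval, μ = 1.9 × 5 = 9.5 (a 5-second window = 5 seconds).
P(N ≥ 13) = 1 − P(N ≤ 12) = 1 − Σ_{j=0}^{12} e^(−μ) μ^j/j! ≈ 0.1636.

0.1636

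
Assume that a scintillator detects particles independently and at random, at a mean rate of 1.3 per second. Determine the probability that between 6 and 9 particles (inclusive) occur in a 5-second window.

0.5083

Over the interval, μ = 1.3 × 5 = 6.5 (a 5-second window = 5 seconds).
P(6 ≤ N ≤ 9) = Σ_{j=6}^{9} e^(−6.5) · 6.5^j/j! ≈ 0.5083.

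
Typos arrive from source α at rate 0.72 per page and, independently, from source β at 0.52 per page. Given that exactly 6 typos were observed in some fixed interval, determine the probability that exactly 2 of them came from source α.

Given the total, each event is independently from source α with probability p = λ_α/(λ_α+λ_β) = 0.72/1.24 ≈ 0.5806.
So K ~ Binomial(6, 0.72/1.24): P(K = 2) = C(6,2) · (0.72/1.24)^2 · (0.52/1.24)^4 ≈ 0.1564.

0.1564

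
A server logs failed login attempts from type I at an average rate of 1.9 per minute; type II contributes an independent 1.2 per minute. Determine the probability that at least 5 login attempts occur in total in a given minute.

Independent Poisson processes superpose: combined rate λ = 1.9 + 1.2 = 3.1 per minute.
So μ = 3.1.
P(N ≥ 5) = 1 − P(N ≤ 4) ≈ 0.2018.

0.2018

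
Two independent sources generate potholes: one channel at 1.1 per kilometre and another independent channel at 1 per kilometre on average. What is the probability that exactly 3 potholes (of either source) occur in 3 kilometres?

Independent Poisson processes superpose: combined rate λ = 1.1 + 1 = 2.1 per kilometre.
Over the interval, μ = 2.1 × 3 = 6.3 (3 kilometres).
P(N = 3) = e^(−6.3) · 6.3^3/3! ≈ 0.0765.

0.0765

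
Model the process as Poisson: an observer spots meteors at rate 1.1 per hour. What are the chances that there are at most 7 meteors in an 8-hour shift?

Over the interval, μ = 1.1 × 8 = 8.8 (an 8-hour shift = 8 hours).
P(N ≤ 7) = Σ_{j=0}^{7} e^(−μ) μ^j/j! ≈ 0.3478.

0.3478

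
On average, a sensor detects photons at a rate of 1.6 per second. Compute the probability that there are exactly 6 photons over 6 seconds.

0.0736

Over the interval, μ = 1.6 × 6 = 9.6 (6 seconds).
P(N = 6) = e^(−μ) μ^6/6! = e^(−9.6) · 9.6^6/720 ≈ 0.0736.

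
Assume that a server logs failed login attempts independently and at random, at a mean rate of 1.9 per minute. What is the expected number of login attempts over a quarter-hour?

28.5

E[N] = λt = 1.9 × 15 = 28.5 (a quarter-hour = 15 minutes).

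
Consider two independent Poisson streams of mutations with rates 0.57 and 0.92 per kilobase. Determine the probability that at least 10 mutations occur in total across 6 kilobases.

Independent Poisson processes superpose: combined rate λ = 0.57 + 0.92 = 1.49 per kilobase.
Over the interval, μ = 1.49 × 6 = 8.94 (6 kilobases).
P(N ≥ 10) = 1 − P(N ≤ 9) ≈ 0.4047.

0.4047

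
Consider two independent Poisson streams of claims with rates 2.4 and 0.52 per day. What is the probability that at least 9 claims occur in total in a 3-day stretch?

0.5123

Independent Poisson processes superpose: combined rate λ = 2.4 + 0.52 = 2.92 per day.
Over the interval, μ = 2.92 × 3 = 8.76 (a 3-day stretch = 3 days).
P(N ≥ 9) = 1 − P(N ≤ 8) ≈ 0.5123.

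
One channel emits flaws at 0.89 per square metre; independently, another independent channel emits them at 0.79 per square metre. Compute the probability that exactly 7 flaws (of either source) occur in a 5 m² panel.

Independent Poisson processes superpose: combined rate λ = 0.89 + 0.79 = 1.68 per square metre.
Over the interval, μ = 1.68 × 5 = 8.4 (a 5 m² panel = 5 square metres).
P(N = 7) = e^(−8.4) · 8.4^7/7! ≈ 0.1317.

0.1317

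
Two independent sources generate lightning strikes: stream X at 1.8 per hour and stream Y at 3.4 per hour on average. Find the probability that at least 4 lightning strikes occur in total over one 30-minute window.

Independent Poisson processes superpose: combined rate λ = 1.8 + 3.4 = 5.2 per hour.
Over the interval, μ = 5.2 × 0.5 = 2.6 (a 30-minute window = 0.5 hours).
P(N ≥ 4) = 1 − P(N ≤ 3) ≈ 0.2640.

0.2640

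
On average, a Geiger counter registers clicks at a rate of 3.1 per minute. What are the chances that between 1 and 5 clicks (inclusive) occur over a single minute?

0.8606

With mean μ = 3.1 per minute,
P(1 ≤ N ≤ 5) = Σ_{j=1}^{5} e^(−3.1) · 3.1^j/j! ≈ 0.8606.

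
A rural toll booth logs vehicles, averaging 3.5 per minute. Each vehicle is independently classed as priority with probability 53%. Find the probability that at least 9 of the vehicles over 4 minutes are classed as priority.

0.3271

Thinning: the vehicles that are classed as priority themselves form a Poisson process with rate 0.53 × 3.5 = 1.855 per minute.
Over the interval, μ = 1.855 × 4 = 7.42 (4 minutes).
P(N ≥ 9) = 1 − P(N ≤ 8) ≈ 0.3271.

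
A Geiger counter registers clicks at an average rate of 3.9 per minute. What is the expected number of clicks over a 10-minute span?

39

E[N] = λt = 3.9 × 10 = 39 (a 10-minute span = 10 minutes).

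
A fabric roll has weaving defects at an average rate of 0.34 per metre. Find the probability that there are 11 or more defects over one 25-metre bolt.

Over the interval, μ = 0.34 × 25 = 8.5 (a 25-metre bolt = 25 metres).
P(N ≥ 11) = 1 − P(N ≤ 10) = 1 − Σ_{j=0}^{10} e^(−μ) μ^j/j! ≈ 0.2366.

0.2366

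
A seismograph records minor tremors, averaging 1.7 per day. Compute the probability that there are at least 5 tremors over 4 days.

Over the interval, μ = 1.7 × 4 = 6.8 (4 days).
P(N ≥ 5) = 1 − P(N ≤ 4) = 1 − Σ_{j=0}^{4} e^(−μ) μ^j/j! ≈ 0.8080.

0.8080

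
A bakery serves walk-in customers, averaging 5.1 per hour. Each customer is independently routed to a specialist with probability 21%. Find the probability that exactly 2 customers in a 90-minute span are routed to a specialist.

0.2588

Thinning: the customers that are routed to a specialist themselves form a Poisson process with rate 0.21 × 5.1 = 1.071 per hour.
Over the interval, μ = 1.071 × 1.5 = 1.6065 (a 90-minute span = 1.5 hours).
P(N = 2) = e^(−1.6065) · 1.6065^2/2! ≈ 0.2588.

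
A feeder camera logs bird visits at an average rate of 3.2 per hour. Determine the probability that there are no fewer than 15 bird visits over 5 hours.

Over the interval, μ = 3.2 × 5 = 16 (5 hours).
P(N ≥ 15) = 1 − P(N ≤ 14) = 1 − Σ_{j=0}^{14} e^(−μ) μ^j/j! ≈ 0.6325.

0.6325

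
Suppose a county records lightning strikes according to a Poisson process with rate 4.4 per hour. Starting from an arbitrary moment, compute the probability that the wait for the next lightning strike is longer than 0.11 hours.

0.6163

The wait for the next event is exponential with rate λ = 4.4 per hour.
P(T > 0.11) = e^(−λt) = e^(−4.4 × 0.11) = e^(−0.484) ≈ 0.6163.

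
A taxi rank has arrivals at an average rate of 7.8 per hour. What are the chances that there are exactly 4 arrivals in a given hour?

0.0632

With mean μ = 7.8 per hour,
P(N = 4) = e^(−μ) μ^4/4! = e^(−7.8) · 7.8^4/24 ≈ 0.0632.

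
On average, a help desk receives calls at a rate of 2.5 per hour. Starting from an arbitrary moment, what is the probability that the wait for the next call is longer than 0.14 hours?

The wait for the next event is exponential with rate λ = 2.5 per hour.
P(T > 0.14) = e^(−λt) = e^(−2.5 × 0.14) = e^(−0.35) ≈ 0.7047.

0.7047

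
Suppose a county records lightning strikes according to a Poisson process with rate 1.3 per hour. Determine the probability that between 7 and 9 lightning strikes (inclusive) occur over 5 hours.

Over the interval, μ = 1.3 × 5 = 6.5 (5 hours).
P(7 ≤ N ≤ 9) = Σ_{j=7}^{9} e^(−6.5) · 6.5^j/j! ≈ 0.3509.

0.3509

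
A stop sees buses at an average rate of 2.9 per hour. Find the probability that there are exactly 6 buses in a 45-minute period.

Over the interval, μ = 2.9 × 0.75 = 2.175 (a 45-minute period = 0.75 hours).
P(N = 6) = e^(−μ) μ^6/6! = e^(−2.175) · 2.175^6/720 ≈ 0.0167.

0.0167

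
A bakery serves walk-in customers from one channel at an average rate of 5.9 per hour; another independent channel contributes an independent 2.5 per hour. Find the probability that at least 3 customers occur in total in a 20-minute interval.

0.5305

Independent Poisson processes superpose: combined rate λ = 5.9 + 2.5 = 8.4 per hour.
Over the interval, μ = 8.4 × 1/3 = 2.8 (a 20-minute interval = 1/3 hours).
P(N ≥ 3) = 1 − P(N ≤ 2) ≈ 0.5305.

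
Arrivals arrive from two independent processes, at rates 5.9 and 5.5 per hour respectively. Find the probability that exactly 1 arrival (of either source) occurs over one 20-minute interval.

Independent Poisson processes superpose: combined rate λ = 5.9 + 5.5 = 11.4 per hour.
Over the interval, μ = 11.4 × 1/3 = 3.8 (a 20-minute interval = 1/3 hours).
P(N = 1) = e^(−3.8) · 3.8^1/1! ≈ 0.0850.

0.0850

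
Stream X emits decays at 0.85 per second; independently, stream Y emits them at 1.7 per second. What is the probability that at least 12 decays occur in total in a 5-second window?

Independent Poisson processes superpose: combined rate λ = 0.85 + 1.7 = 2.55 per second.
Over the interval, μ = 2.55 × 5 = 12.75 (a 5-second window = 5 seconds).
P(N ≥ 12) = 1 − P(N ≤ 11) ≈ 0.6210.

0.6210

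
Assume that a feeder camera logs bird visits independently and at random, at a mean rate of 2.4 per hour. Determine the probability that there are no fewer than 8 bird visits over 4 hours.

Over the interval, μ = 2.4 × 4 = 9.6 (4 hours).
P(N ≥ 8) = 1 − P(N ≤ 7) = 1 − Σ_{j=0}^{7} e^(−μ) μ^j/j! ≈ 0.7416.

0.7416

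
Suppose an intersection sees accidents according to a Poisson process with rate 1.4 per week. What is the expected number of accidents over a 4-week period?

E[N] = λt = 1.4 × 4 = 5.6 (a 4-week period = 4 weeks).

5.6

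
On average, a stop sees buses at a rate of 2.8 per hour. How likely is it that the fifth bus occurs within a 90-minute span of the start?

Over the interval, μ = 2.8 × 1.5 = 4.2 (a 90-minute span = 1.5 hours).
The fifth arrival falls in the interval iff at least 5 events occur there: P(S_5 ≤ t) = P(N ≥ 5) = 1 − P(N ≤ 4) ≈ 0.4102.

0.4102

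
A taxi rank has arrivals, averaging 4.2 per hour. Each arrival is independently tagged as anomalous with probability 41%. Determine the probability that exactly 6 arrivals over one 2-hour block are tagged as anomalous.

0.0740

Thinning: the arrivals that are tagged as anomalous themselves form a Poisson process with rate 0.41 × 4.2 = 1.722 per hour.
Over the interval, μ = 1.722 × 2 = 3.444 (a 2-hour block = 2 hours).
P(N = 6) = e^(−3.444) · 3.444^6/6! ≈ 0.0740.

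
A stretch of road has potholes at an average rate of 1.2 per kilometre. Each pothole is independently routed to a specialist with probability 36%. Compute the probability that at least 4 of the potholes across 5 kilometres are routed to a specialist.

Thinning: the potholes that are routed to a specialist themselves form a Poisson process with rate 0.36 × 1.2 = 0.432 per kilometre.
Over the interval, μ = 0.432 × 5 = 2.16 (5 kilometres).
P(N ≥ 4) = 1 − P(N ≤ 3) ≈ 0.1728.

0.1728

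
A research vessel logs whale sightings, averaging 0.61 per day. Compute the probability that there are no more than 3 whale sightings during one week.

0.3826

Over the interval, μ = 0.61 × 7 = 4.27 (a week = 7 days).
P(N ≤ 3) = Σ_{j=0}^{3} e^(−μ) μ^j/j! ≈ 0.3826.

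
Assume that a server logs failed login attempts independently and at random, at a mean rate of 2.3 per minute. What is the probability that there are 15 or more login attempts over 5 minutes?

0.1847

Over the interval, μ = 2.3 × 5 = 11.5 (5 minutes).
P(N ≥ 15) = 1 − P(N ≤ 14) = 1 − Σ_{j=0}^{14} e^(−μ) μ^j/j! ≈ 0.1847.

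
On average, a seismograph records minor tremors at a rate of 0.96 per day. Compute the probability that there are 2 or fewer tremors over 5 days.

Over the interval, μ = 0.96 × 5 = 4.8 (5 days).
P(N ≤ 2) = Σ_{j=0}^{2} e^(−μ) μ^j/j! ≈ 0.1425.

0.1425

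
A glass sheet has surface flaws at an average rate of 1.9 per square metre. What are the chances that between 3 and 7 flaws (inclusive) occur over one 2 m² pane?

Over the interval, μ = 1.9 × 2 = 3.8 (a 2 m² pane = 2 square metres).
P(3 ≤ N ≤ 7) = Σ_{j=3}^{7} e^(−3.8) · 3.8^j/j! ≈ 0.6910.

0.6910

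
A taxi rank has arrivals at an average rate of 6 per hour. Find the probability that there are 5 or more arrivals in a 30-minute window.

Over the interval, μ = 6 × 0.5 = 3 (a 30-minute window = 0.5 hours).
P(N ≥ 5) = 1 − P(N ≤ 4) = 1 − Σ_{j=0}^{4} e^(−μ) μ^j/j! ≈ 0.1847.

0.1847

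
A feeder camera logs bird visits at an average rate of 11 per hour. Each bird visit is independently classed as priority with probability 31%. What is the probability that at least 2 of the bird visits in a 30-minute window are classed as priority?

Thinning: the bird visits that are classed as priority themselves form a Poisson process with rate 0.31 × 11 = 3.41 per hour.
Over the interval, μ = 3.41 × 0.5 = 1.705 (a 30-minute window = 0.5 hours).
P(N ≥ 2) = 1 − P(N ≤ 1) ≈ 0.5083.

0.5083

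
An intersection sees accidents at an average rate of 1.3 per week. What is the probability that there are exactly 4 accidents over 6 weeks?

Over the interval, μ = 1.3 × 6 = 7.8 (6 weeks).
P(N = 4) = e^(−μ) μ^4/4! = e^(−7.8) · 7.8^4/24 ≈ 0.0632.

0.0632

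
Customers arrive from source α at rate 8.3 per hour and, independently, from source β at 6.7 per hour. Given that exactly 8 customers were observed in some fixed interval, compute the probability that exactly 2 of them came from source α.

Given the total, each event is independently from source α with probability p = λ_α/(λ_α+λ_β) = 8.3/15 ≈ 0.5533.
So K ~ Binomial(8, 8.3/15): P(K = 2) = C(8,2) · (8.3/15)^2 · (6.7/15)^6 ≈ 0.0681.

0.0681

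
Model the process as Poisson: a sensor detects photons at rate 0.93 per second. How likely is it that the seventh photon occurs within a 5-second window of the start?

0.1886

Over the interval, μ = 0.93 × 5 = 4.65 (a 5-second window = 5 seconds).
The seventh arrival falls in the interval iff at least 7 events occur there: P(S_7 ≤ t) = P(N ≥ 7) = 1 − P(N ≤ 6) ≈ 0.1886.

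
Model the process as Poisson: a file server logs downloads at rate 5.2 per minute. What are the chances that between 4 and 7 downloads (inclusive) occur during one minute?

0.6069

With mean μ = 5.2 per minute,
P(4 ≤ N ≤ 7) = Σ_{j=4}^{7} e^(−5.2) · 5.2^j/j! ≈ 0.6069.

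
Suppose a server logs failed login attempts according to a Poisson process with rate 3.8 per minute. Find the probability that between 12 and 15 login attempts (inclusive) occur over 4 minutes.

0.3758

Over the interval, μ = 3.8 × 4 = 15.2 (4 minutes).
P(12 ≤ N ≤ 15) = Σ_{j=12}^{15} e^(−15.2) · 15.2^j/j! ≈ 0.3758.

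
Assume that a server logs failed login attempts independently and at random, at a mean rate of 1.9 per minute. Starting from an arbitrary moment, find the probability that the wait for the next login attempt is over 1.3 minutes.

The wait for the next event is exponential with rate λ = 1.9 per minute.
P(T > 1.3) = e^(−λt) = e^(−1.9 × 1.3) = e^(−2.47) ≈ 0.0846.

0.0846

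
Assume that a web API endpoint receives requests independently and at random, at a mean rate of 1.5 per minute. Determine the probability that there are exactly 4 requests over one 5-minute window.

Over the interval, μ = 1.5 × 5 = 7.5 (a 5-minute window = 5 minutes).
P(N = 4) = e^(−μ) μ^4/4! = e^(−7.5) · 7.5^4/24 ≈ 0.0729.

0.0729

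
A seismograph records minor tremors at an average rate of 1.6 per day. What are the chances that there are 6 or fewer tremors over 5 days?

Over the interval, μ = 1.6 × 5 = 8 (5 days).
P(N ≤ 6) = Σ_{j=0}^{6} e^(−μ) μ^j/j! ≈ 0.3134.

0.3134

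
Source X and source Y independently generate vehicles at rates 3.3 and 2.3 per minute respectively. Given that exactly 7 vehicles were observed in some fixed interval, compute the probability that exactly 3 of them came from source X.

Given the total, each event is independently from source X with probability p = λ_X/(λ_X+λ_Y) = 3.3/5.6 ≈ 0.5893.
So K ~ Binomial(7, 3.3/5.6): P(K = 3) = C(7,3) · (3.3/5.6)^3 · (2.3/5.6)^4 ≈ 0.2038.

0.2038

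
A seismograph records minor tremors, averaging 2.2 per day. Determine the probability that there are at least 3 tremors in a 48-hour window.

0.8149

Over the interval, μ = 2.2 × 2 = 4.4 (a 48-hour window = 2 days).
P(N ≥ 3) = 1 − P(N ≤ 2) = 1 − Σ_{j=0}^{2} e^(−μ) μ^j/j! ≈ 0.8149.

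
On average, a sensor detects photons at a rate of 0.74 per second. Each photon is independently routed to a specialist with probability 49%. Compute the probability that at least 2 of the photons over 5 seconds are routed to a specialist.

0.5410

Thinning: the photons that are routed to a specialist themselves form a Poisson process with rate 0.49 × 0.74 = 0.3626 per second.
Over the interval, μ = 0.3626 × 5 = 1.813 (5 seconds).
P(N ≥ 2) = 1 − P(N ≤ 1) ≈ 0.5410.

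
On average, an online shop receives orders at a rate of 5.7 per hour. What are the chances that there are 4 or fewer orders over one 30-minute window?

Over the interval, μ = 5.7 × 0.5 = 2.85 (a 30-minute window = 0.5 hours).
P(N ≤ 4) = Σ_{j=0}^{4} e^(−μ) μ^j/j! ≈ 0.8398.

0.8398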